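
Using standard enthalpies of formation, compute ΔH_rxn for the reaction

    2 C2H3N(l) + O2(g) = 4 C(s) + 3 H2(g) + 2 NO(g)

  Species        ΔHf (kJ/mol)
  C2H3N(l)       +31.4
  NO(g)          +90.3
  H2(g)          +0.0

Products: 4·(+0.0) + 3·(+0.0) + 2·(+90.3) = +180.6
Reactants: 2·(+31.4) + 1·(+0.0) = +62.8
ΔH_rxn = (+180.6) − (+62.8) = 117.8 kJ/mol

ΔH_rxn = 117.8 kJ/mol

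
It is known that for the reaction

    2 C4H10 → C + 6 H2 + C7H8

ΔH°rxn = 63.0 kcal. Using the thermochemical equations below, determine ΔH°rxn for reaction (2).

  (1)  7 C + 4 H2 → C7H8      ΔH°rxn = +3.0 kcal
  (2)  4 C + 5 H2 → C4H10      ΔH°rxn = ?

ΔH°rxn = -30.0 kcal

(1) as written (C7H8 already on the product side): +3.0 kcal
(2) reversed and × 2 (reverse to put C4H10 on the reactant side; scale by 2 for the 2 C4H10): contributes −2·x
+63.0 = (+3.0) − 2·x
x = (+63.0 − (+3.0)) / (-2) = -30.0 kcal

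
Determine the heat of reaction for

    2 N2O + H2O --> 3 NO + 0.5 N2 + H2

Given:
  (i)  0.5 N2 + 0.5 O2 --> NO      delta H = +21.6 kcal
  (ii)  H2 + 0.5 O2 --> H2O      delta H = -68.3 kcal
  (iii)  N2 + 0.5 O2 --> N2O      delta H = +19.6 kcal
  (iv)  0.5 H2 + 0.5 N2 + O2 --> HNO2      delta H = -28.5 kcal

(i) × 3: (3)·(+21.6) = +64.8 kcal
(ii) reversed: +68.3 kcal
(iii) reversed and × 2: (-2)·(+19.6) = -39.2 kcal
(iv): not needed.
Summing the manipulated equations, delta H = (+64.8) + (+68.3) + (-39.2) = 93.9 kcal

delta H = 93.9 kcal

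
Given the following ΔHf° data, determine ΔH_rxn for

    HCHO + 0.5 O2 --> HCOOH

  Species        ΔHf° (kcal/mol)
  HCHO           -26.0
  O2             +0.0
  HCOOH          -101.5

ΔH_rxn = -75.5 kcal/mol

Products: 1·(-101.5) = -101.5
Reactants: 1·(-26.0) + 1/2·(+0.0) = -26.0
ΔH_rxn = (-101.5) − (-26.0) = -75.5 kcal/mol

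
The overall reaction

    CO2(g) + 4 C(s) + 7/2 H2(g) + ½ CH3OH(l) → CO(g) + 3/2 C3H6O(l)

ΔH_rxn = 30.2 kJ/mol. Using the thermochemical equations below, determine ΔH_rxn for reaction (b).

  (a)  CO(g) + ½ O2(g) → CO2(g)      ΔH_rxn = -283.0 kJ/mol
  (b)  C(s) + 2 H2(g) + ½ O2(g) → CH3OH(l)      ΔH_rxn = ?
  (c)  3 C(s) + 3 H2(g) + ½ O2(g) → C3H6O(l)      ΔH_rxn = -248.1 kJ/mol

(a) reversed (CO(g) must end up as a product): +283.0 kJ/mol
(b) reversed and × 1/2 (reverse to put CH3OH(l) on the reactant side; ×1/2 to match 1/2 CH3OH(l) in the target): contributes −1/2·x
(c) × 3/2 (×3/2 to match 3/2 C3H6O(l) in the target): (3/2)·(-248.1) = -372.15 kJ/mol
+30.2 = (+283.0) + (-372.15) − 1/2·x
x = (+30.2 − (-89.15)) / (-1/2) = -238.7 kJ/mol

ΔH_rxn = -238.7 kJ/mol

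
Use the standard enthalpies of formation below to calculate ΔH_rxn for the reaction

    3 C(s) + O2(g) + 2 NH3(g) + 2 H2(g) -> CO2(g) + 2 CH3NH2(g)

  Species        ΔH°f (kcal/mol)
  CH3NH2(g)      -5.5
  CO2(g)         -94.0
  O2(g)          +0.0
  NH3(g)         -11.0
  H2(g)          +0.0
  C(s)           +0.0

ΔH°rxn = Σ nΔHf°(products) − Σ nΔHf°(reactants).
Products: 1·(-94.0) + 2·(-5.5) = -105.0
Reactants: 3·(+0.0) + 1·(+0.0) + 2·(-11.0) + 2·(+0.0) = -22.0
ΔH_rxn = (-105.0) − (-22.0) = -83.0 kcal/mol

ΔH_rxn = -83.0 kcal/mol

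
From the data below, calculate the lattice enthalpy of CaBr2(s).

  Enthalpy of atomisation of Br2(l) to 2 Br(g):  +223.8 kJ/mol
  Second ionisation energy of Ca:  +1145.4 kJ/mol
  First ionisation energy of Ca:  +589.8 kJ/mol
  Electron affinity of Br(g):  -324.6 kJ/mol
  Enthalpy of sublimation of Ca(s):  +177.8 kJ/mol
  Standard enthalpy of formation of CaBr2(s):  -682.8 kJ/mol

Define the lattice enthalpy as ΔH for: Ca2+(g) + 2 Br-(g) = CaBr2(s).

U = -2170.4 kJ/mol

ΔHf° = 1·ΔHsub + 1·(ΣIE) + 1·D(Br2) + 2·EA + U
-682.8 = 1·(+177.8) + 1·(+1735.2) + 1·(+223.8) + 2·(-324.6) + U
U = -682.8 − (+1487.6) = -2170.4 kJ/mol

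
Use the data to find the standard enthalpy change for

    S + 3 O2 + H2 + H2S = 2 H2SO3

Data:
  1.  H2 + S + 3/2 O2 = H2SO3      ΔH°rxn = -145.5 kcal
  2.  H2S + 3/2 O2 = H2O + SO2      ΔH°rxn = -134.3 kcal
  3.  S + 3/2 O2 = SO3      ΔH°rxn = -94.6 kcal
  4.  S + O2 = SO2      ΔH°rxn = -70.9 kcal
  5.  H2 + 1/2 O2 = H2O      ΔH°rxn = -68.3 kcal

ΔH°rxn = -286.1 kcal

eq. 1 × 2: (2)·(-145.5) = -291.0 kcal
eq. 2 as written: -134.3 kcal
eq. 3: not needed.
eq. 4 reversed: +70.9 kcal
eq. 5 reversed: +68.3 kcal
Summing the manipulated equations, ΔH°rxn = (2)·(-145.5) + (1)·(-134.3) + (-1)·(-70.9) + (-1)·(-68.3) = -286.1 kcal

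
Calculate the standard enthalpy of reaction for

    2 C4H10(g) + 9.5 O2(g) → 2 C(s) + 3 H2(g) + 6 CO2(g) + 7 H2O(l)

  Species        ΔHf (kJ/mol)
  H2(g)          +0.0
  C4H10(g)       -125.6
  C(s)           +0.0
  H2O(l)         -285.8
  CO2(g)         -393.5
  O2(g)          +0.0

ΔH°rxn = -4110.4 kJ/mol

Products: 2·(+0.0) + 3·(+0.0) + 6·(-393.5) + 7·(-285.8) = -4361.6
Reactants: 2·(-125.6) + 19/2·(+0.0) = -251.2
ΔH°rxn = (-4361.6) − (-251.2) = -4110.4 kJ/mol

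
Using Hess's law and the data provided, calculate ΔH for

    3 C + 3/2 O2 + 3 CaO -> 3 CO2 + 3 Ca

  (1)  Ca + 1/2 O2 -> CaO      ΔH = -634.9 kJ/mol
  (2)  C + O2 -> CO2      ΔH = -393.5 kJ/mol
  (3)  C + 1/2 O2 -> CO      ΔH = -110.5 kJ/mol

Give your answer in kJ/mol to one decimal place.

(1) reversed and × 3: (-3)·(-634.9) = +1904.7 kJ/mol
(2) × 3: (3)·(-393.5) = -1180.5 kJ/mol
(3): not needed.
Since enthalpy is a state function, ΔH = (-3)·(-634.9) + (3)·(-393.5) = 724.2 kJ/mol

ΔH = 724.2 kJ/mol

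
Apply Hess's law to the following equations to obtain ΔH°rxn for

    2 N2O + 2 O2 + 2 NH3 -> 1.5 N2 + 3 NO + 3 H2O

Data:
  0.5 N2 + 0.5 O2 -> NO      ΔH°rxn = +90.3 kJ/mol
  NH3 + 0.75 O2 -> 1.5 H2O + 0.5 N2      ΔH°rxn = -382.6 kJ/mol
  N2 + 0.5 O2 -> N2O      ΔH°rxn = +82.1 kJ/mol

equation 1 × 3 (scale by 3 for the 3 NO): (3)·(+90.3) = +270.9 kJ/mol
equation 2 × 2 (scale by 2 for the 2 NH3): (2)·(-382.6) = -765.2 kJ/mol
equation 3 reversed and × 2 (reverse to put N2O on the reactant side; ×2 to match 2 N2O in the target): (-2)·(+82.1) = -164.2 kJ/mol
By Hess's law, ΔH°rxn = (+270.9) + (-765.2) + (-164.2) = -658.5 kJ/mol

ΔH°rxn = -658.5 kJ/mol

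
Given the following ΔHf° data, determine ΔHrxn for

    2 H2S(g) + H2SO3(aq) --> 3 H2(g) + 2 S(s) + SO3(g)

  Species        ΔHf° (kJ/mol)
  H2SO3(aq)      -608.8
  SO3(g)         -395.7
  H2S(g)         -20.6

ΔHrxn = 254.3 kJ/mol

Products: 3·(+0.0) + 2·(+0.0) + 1·(-395.7) = -395.7
Reactants: 2·(-20.6) + 1·(-608.8) = -650.0
ΔHrxn = (-395.7) − (-650.0) = 254.3 kJ/mol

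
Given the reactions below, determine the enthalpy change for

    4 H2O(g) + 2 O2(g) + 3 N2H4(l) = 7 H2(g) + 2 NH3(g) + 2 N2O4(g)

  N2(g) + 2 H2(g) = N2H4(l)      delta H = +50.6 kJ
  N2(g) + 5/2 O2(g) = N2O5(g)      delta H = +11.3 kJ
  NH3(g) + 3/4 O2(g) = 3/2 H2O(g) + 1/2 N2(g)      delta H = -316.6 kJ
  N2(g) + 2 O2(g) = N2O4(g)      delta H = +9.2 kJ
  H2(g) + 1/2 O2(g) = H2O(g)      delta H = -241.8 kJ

delta H = 741.6 kJ

equation 1 reversed and × 3 (N2H4(l) must end up as a reactant; scale by 3 for the 3 N2H4(l)): (-3)·(+50.6) = -151.8 kJ
equation 2: not needed (N2O5(g) appears nowhere else).
equation 3 reversed and × 2 (NH3(g) must end up as a product; scale by 2 for the 2 NH3(g)): (-2)·(-316.6) = +633.2 kJ
equation 4 × 2 (×2 to match 2 N2O4(g) in the target): (2)·(+9.2) = +18.4 kJ
equation 5 reversed: +241.8 kJ
Combining the equations, delta H = (-151.8) + (+633.2) + (+18.4) + (+241.8) = 741.6 kJ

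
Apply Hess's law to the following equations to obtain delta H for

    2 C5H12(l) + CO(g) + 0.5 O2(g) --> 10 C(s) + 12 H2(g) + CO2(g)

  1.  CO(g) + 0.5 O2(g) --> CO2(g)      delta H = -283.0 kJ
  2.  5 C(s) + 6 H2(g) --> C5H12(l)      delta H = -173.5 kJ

delta H = 64.0 kJ

eq. 1 as written: -283.0 kJ
eq. 2 reversed and × 2: (-2)·(-173.5) = +347.0 kJ
delta H = (1)·(-283.0) + (-2)·(-173.5) = 64.0 kJ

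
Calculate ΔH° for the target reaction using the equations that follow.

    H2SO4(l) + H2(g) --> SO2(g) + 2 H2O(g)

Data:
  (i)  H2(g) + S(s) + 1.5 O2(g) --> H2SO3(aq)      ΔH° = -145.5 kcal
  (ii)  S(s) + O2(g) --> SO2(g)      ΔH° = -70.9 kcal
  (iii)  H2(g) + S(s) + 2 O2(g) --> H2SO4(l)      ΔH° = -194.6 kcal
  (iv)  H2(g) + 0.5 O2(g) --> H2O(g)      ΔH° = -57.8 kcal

(i): not needed.
(ii) as written: -70.9 kcal
(iii) reversed: +194.6 kcal
(iv) × 2: (2)·(-57.8) = -115.6 kcal
Combining the equations, ΔH° = (1)·(-70.9) + (-1)·(-194.6) + (2)·(-57.8) = 8.1 kcal

ΔH° = 8.1 kcal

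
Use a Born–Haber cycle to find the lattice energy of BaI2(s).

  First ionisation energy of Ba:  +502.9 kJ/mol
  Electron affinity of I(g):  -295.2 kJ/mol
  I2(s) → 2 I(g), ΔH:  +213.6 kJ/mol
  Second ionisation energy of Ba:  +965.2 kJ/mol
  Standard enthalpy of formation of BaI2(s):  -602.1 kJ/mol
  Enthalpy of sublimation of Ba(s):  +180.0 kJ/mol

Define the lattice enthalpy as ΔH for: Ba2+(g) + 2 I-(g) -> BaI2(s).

ΔHf° = 1·ΔHsub + 1·(ΣIE) + 1·D(I2) + 2·EA + U
-602.1 = 1·(+180.0) + 1·(+1468.1) + 1·(+213.6) + 2·(-295.2) + U
U = -602.1 − (+1271.3) = -1873.4 kJ/mol

U = -1873.4 kJ/mol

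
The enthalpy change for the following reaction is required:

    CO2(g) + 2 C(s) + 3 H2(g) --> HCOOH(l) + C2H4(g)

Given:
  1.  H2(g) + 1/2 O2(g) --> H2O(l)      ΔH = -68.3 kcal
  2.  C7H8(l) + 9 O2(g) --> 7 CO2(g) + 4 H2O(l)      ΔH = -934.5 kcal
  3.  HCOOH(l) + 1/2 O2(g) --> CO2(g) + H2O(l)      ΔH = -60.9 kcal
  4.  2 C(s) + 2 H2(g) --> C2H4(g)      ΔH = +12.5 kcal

eq. 1 as written: -68.3 kcal
eq. 2: not needed (C7H8(l) appears nowhere else).
eq. 3 reversed (reverse to put HCOOH(l) on the product side): +60.9 kcal
eq. 4 as written (C2H4(g) already on the product side): +12.5 kcal
ΔH = (1)·(-68.3) + (-1)·(-60.9) + (1)·(+12.5) = 5.1 kcal

ΔH = 5.1 kcal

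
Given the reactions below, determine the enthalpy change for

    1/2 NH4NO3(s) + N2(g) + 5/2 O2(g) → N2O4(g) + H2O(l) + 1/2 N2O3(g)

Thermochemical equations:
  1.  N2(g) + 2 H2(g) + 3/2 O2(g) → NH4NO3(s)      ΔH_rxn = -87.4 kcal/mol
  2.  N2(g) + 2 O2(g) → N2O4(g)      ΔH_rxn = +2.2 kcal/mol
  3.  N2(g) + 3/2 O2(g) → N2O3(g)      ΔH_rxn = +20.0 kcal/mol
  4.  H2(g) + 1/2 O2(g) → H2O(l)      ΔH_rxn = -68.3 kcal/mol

ΔH_rxn = -12.4 kcal/mol

eq. 1 reversed and × 1/2 (NH4NO3(s) must end up as a reactant; ×1/2 to match 1/2 NH4NO3(s) in the target): (-1/2)·(-87.4) = +43.7 kcal/mol
eq. 2 as written (N2O4(g) already on the product side): +2.2 kcal/mol
eq. 3 × 1/2 (scale by 1/2 for the 1/2 N2O3(g)): (1/2)·(+20.0) = +10.0 kcal/mol
eq. 4 as written (H2O(l) already on the product side): -68.3 kcal/mol
By Hess's law, ΔH_rxn = (-1/2)·(-87.4) + (1)·(+2.2) + (1/2)·(+20.0) + (1)·(-68.3) = -12.4 kcal/mol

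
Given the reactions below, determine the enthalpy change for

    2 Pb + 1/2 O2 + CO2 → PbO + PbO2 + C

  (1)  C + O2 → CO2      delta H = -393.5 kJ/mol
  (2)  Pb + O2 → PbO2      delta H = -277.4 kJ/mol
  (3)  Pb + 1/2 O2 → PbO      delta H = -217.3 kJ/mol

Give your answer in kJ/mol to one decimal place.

delta H = -101.2 kJ/mol

(1) reversed: +393.5 kJ/mol
(2) as written: -277.4 kJ/mol
(3) as written: -217.3 kJ/mol
Summing the manipulated equations, delta H = (+393.5) + (-277.4) + (-217.3) = -101.2 kJ/mol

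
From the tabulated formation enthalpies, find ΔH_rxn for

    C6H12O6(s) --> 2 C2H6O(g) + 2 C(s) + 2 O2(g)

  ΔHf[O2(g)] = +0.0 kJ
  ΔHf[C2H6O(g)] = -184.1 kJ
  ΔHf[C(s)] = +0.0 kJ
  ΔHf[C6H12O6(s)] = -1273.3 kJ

ΔH_rxn = 905.1 kJ

ΔH°rxn = Σ nΔHf°(products) − Σ nΔHf°(reactants).
Products: 2·(-184.1) + 2·(+0.0) + 2·(+0.0) = -368.2
Reactants: 1·(-1273.3) = -1273.3
ΔH_rxn = (-368.2) − (-1273.3) = 905.1 kJ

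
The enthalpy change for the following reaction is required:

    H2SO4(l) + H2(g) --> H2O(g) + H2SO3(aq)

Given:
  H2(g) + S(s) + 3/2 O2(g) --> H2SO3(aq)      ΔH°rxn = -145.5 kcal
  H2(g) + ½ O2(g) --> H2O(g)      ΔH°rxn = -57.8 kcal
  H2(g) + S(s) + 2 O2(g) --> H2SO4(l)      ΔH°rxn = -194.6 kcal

ΔH°rxn = -8.7 kcal

equation 1 as written: -145.5 kcal
equation 2 as written: -57.8 kcal
equation 3 reversed: +194.6 kcal
ΔH°rxn = (1)·(-145.5) + (1)·(-57.8) + (-1)·(-194.6) = -8.7 kcal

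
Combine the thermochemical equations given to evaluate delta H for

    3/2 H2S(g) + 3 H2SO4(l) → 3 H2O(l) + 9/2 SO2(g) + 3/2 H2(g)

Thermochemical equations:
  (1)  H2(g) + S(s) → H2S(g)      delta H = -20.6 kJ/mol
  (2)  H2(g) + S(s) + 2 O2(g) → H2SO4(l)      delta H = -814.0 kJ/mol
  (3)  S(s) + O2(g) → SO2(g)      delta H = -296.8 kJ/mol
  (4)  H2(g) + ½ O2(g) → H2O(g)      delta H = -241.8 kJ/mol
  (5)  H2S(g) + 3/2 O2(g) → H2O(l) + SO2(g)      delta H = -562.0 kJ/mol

delta H = 279.9 kJ/mol

(1) × 3/2: (3/2)·(-20.6) = -30.9 kJ/mol
(2) reversed and × 3: (-3)·(-814.0) = +2442.0 kJ/mol
(3) × 3/2: (3/2)·(-296.8) = -445.2 kJ/mol
(4): not needed.
(5) × 3: (3)·(-562.0) = -1686.0 kJ/mol
delta H = (3/2)·(-20.6) + (-3)·(-814.0) + (3/2)·(-296.8) + (3)·(-562.0) = 279.9 kJ/mol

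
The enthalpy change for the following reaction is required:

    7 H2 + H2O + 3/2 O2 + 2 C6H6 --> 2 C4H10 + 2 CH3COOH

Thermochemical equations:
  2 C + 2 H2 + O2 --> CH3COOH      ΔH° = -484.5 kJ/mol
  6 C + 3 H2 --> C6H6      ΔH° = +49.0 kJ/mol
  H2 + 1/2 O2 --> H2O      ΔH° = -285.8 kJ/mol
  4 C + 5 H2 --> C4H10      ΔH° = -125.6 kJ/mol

ΔH° = -1032.4 kJ/mol

equation 1 × 2 (scale by 2 for the 2 CH3COOH): (2)·(-484.5) = -969.0 kJ/mol
equation 2 reversed and × 2 (reverse to put C6H6 on the reactant side; ×2 to match 2 C6H6 in the target): (-2)·(+49.0) = -98.0 kJ/mol
equation 3 reversed (reverse to put H2O on the reactant side): +285.8 kJ/mol
equation 4 × 2 (scale by 2 for the 2 C4H10): (2)·(-125.6) = -251.2 kJ/mol
Combining the equations, ΔH° = (2)·(-484.5) + (-2)·(+49.0) + (-1)·(-285.8) + (2)·(-125.6) = -1032.4 kJ/mol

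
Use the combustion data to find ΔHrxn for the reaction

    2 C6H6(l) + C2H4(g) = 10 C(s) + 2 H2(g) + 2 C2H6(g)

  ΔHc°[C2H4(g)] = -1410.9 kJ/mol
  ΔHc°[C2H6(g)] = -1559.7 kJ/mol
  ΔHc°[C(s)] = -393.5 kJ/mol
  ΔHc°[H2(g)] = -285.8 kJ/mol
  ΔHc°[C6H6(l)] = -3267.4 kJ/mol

With combustion enthalpies, reactants minus products:
= [2·(-3267.4) + 1·(-1410.9)] − [10·(-393.5) + 2·(-285.8) + 2·(-1559.7)]
= -319.7 kJ/mol

ΔHrxn = -319.7 kJ/mol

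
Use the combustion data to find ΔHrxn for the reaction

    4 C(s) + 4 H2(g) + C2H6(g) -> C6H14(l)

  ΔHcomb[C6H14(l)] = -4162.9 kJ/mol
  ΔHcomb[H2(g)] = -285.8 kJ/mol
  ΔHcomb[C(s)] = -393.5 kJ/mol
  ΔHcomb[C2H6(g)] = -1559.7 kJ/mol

ΔHrxn = -114.0 kJ/mol

Using ΔH = Σ nΔHc°(reactants) − Σ nΔHc°(products):
= [4·(-393.5) + 4·(-285.8) + 1·(-1559.7)] − [1·(-4162.9)]
= -114.0 kJ/mol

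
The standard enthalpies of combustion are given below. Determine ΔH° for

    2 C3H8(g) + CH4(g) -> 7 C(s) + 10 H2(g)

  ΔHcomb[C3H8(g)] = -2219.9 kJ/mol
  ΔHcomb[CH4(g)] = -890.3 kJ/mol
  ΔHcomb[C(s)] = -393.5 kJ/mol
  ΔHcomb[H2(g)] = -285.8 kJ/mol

Using ΔH = Σ nΔHc°(reactants) − Σ nΔHc°(products):
= [2·(-2219.9) + 1·(-890.3)] − [7·(-393.5) + 10·(-285.8)]
= 282.4 kJ/mol

ΔH° = 282.4 kJ/mol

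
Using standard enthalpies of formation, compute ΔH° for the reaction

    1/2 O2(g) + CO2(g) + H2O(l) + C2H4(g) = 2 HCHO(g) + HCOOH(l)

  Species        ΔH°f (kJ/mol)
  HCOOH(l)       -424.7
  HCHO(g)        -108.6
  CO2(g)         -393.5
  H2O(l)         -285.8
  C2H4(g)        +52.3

Products: 2·(-108.6) + 1·(-424.7) = -641.9
Reactants: 1/2·(+0.0) + 1·(-393.5) + 1·(-285.8) + 1·(+52.3) = -627.0
ΔH° = (-641.9) − (-627.0) = -14.9 kJ/mol

ΔH° = -14.9 kJ/mol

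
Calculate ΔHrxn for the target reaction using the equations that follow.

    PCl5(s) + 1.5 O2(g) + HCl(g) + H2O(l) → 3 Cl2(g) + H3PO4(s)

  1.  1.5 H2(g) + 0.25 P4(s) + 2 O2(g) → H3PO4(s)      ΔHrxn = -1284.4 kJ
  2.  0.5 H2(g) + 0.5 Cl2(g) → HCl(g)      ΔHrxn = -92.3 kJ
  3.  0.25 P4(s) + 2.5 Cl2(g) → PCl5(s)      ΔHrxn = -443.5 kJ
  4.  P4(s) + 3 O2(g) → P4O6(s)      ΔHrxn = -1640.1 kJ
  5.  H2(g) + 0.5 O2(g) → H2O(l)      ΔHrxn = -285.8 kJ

eq. 1 as written (H3PO4(s) already on the product side): -1284.4 kJ
eq. 2 reversed (HCl(g) must end up as a reactant): +92.3 kJ
eq. 3 reversed (PCl5(s) must end up as a reactant): +443.5 kJ
eq. 4: not needed (P4O6(s) appears nowhere else).
eq. 5 reversed (H2O(l) must end up as a reactant): +285.8 kJ
Since enthalpy is a state function, ΔHrxn = (1)·(-1284.4) + (-1)·(-92.3) + (-1)·(-443.5) + (-1)·(-285.8) = -462.8 kJ

ΔHrxn = -462.8 kJ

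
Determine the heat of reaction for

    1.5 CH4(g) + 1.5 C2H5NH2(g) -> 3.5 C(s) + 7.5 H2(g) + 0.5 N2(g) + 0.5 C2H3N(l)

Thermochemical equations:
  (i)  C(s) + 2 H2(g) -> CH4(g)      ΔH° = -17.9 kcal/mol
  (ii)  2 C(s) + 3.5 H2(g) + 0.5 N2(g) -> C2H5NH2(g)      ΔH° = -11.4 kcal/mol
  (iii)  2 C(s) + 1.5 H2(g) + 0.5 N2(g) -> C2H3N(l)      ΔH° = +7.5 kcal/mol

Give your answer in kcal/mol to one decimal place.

(i) reversed and × 3/2: (-3/2)·(-17.9) = +26.85 kcal/mol
(ii) reversed and × 3/2: (-3/2)·(-11.4) = +17.1 kcal/mol
(iii) × 1/2: (1/2)·(+7.5) = +3.75 kcal/mol
Summing the manipulated equations, ΔH° = (-3/2)·(-17.9) + (-3/2)·(-11.4) + (1/2)·(+7.5) = 47.7 kcal/mol

ΔH° = 47.7 kcal/mol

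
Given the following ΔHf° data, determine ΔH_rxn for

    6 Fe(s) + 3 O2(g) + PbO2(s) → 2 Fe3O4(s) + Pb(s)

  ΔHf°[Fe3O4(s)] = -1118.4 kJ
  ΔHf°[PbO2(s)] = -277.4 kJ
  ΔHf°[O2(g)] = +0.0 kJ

ΔH_rxn = -1959.4 kJ

Products: 2·(-1118.4) + 1·(+0.0) = -2236.8
Reactants: 6·(+0.0) + 3·(+0.0) + 1·(-277.4) = -277.4
ΔH_rxn = (-2236.8) − (-277.4) = -1959.4 kJ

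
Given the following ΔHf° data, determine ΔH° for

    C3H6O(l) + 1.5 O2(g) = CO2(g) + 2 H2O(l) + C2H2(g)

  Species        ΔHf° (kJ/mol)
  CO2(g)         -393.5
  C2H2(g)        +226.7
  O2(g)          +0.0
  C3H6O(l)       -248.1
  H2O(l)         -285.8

ΔH°rxn = Σ nΔHf°(products) − Σ nΔHf°(reactants).
Products: 1·(-393.5) + 2·(-285.8) + 1·(+226.7) = -738.4
Reactants: 1·(-248.1) + 3/2·(+0.0) = -248.1
ΔH° = (-738.4) − (-248.1) = -490.3 kJ/mol

ΔH° = -490.3 kJ/mol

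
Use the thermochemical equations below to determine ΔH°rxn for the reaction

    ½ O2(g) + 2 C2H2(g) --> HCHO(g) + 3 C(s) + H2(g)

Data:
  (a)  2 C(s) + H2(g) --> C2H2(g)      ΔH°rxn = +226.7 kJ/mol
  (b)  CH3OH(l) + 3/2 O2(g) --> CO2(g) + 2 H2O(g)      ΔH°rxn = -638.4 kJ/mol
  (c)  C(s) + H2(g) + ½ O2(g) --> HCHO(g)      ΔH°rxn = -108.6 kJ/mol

(a) reversed and × 2: (-2)·(+226.7) = -453.4 kJ/mol
(b): not needed.
(c) as written: -108.6 kJ/mol
Since enthalpy is a state function, ΔH°rxn = (-453.4) + (-108.6) = -562.0 kJ/mol

ΔH°rxn = -562.0 kJ/mol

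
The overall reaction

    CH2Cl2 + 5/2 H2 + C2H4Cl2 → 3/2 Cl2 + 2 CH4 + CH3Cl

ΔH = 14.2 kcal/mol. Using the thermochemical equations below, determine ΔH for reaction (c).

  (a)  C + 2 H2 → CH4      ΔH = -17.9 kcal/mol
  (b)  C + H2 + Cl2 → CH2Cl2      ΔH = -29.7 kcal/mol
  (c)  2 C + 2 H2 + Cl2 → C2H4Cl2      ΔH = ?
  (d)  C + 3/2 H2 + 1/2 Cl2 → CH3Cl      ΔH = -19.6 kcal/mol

ΔH = -39.9 kcal/mol

(a) × 2: (2)·(-17.9) = -35.8 kcal/mol
(b) reversed: +29.7 kcal/mol
(c) reversed: contributes −x
(d) as written: -19.6 kcal/mol
+14.2 = (-35.8) + (+29.7) + (-19.6) − x
x = (+14.2 − (-25.7)) / (-1) = -39.9 kcal/mol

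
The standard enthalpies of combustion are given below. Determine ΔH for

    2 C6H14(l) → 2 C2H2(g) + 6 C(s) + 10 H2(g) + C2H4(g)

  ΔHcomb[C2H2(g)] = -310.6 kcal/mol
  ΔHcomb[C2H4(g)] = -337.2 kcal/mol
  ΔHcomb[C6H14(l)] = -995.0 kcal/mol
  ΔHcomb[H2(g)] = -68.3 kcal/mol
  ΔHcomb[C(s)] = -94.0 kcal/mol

Using ΔH = Σ nΔHc°(reactants) − Σ nΔHc°(products):
= [2·(-995.0)] − [2·(-310.6) + 6·(-94.0) + 10·(-68.3) + 1·(-337.2)]
= 215.4 kcal/mol

ΔH = 215.4 kcal/mol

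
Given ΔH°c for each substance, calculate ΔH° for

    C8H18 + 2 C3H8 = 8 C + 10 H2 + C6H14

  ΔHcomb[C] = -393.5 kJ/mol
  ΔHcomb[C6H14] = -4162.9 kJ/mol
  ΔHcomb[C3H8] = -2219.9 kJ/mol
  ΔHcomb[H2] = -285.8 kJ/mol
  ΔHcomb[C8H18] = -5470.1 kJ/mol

ΔH° = 259.0 kJ/mol

Using ΔH = Σ nΔHc°(reactants) − Σ nΔHc°(products):
= [1·(-5470.1) + 2·(-2219.9)] − [8·(-393.5) + 10·(-285.8) + 1·(-4162.9)]
= 259.0 kJ/mol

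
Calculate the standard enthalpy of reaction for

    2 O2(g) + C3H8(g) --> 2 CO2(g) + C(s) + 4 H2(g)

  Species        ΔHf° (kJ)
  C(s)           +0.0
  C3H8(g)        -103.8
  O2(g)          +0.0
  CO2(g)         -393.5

ΔH°rxn = Σ nΔHf°(products) − Σ nΔHf°(reactants).
Products: 2·(-393.5) + 1·(+0.0) + 4·(+0.0) = -787.0
Reactants: 2·(+0.0) + 1·(-103.8) = -103.8
ΔH° = (-787.0) − (-103.8) = -683.2 kJ

ΔH° = -683.2 kJ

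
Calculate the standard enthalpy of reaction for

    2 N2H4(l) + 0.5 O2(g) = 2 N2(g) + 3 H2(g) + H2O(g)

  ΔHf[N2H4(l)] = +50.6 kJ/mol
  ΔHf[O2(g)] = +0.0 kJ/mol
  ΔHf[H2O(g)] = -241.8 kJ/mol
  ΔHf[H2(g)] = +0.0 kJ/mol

ΔH_rxn = -343.0 kJ/mol

ΔH°rxn = Σ nΔHf°(products) − Σ nΔHf°(reactants).
Products: 2·(+0.0) + 3·(+0.0) + 1·(-241.8) = -241.8
Reactants: 2·(+50.6) + 1/2·(+0.0) = +101.2
ΔH_rxn = (-241.8) − (+101.2) = -343.0 kJ/mol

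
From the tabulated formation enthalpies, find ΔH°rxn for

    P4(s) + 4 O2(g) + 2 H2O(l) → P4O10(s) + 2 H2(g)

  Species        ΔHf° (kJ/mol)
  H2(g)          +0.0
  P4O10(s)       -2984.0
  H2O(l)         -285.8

Products: 1·(-2984.0) + 2·(+0.0) = -2984.0
Reactants: 1·(+0.0) + 4·(+0.0) + 2·(-285.8) = -571.6
ΔH°rxn = (-2984.0) − (-571.6) = -2412.4 kJ/mol

ΔH°rxn = -2412.4 kJ/mol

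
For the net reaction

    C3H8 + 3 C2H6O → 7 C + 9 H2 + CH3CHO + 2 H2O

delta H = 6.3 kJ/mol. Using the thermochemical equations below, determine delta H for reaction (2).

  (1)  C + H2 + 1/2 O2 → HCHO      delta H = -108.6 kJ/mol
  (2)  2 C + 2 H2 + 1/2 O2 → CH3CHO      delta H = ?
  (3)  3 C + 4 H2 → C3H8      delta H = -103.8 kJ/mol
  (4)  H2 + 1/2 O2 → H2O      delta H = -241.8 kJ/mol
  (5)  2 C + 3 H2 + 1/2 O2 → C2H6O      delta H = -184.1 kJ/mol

(1): not needed (HCHO appears nowhere else).
(2) as written (CH3CHO already on the product side): contributes x
(3) reversed (C3H8 must end up as a reactant): +103.8 kJ/mol
(4) × 2 (×2 to match 2 H2O in the target): (2)·(-241.8) = -483.6 kJ/mol
(5) reversed and × 3 (reverse to put C2H6O on the reactant side; ×3 to match 3 C2H6O in the target): (-3)·(-184.1) = +552.3 kJ/mol
+6.3 = (+103.8) + (-483.6) + (+552.3) + x
x = (+6.3 − (+172.5)) / (1) = -166.2 kJ/mol

delta H = -166.2 kJ/mol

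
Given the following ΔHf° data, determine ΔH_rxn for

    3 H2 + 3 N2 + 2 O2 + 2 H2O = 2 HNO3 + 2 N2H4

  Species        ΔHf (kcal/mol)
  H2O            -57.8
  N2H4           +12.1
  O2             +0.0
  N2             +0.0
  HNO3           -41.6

ΔH_rxn = 56.6 kcal/mol

ΔH°rxn = Σ nΔHf°(products) − Σ nΔHf°(reactants).
Products: 2·(-41.6) + 2·(+12.1) = -59.0
Reactants: 3·(+0.0) + 3·(+0.0) + 2·(+0.0) + 2·(-57.8) = -115.6
ΔH_rxn = (-59.0) − (-115.6) = 56.6 kcal/mol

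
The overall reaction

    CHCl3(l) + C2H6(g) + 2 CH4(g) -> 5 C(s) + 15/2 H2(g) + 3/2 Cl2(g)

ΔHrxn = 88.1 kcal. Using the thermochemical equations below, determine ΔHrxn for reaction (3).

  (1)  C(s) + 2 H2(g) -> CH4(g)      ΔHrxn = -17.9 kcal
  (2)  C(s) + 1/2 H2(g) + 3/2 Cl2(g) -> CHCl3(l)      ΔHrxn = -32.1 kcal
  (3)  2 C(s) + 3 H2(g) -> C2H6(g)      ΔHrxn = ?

(1) reversed and × 2 (CH4(g) must end up as a reactant; ×2 to match 2 CH4(g) in the target): (-2)·(-17.9) = +35.8 kcal
(2) reversed (CHCl3(l) must end up as a reactant): +32.1 kcal
(3) reversed (reverse to put C2H6(g) on the reactant side): contributes −x
+88.1 = (+35.8) + (+32.1) − x
x = (+88.1 − (+67.9)) / (-1) = -20.2 kcal

ΔHrxn = -20.2 kcal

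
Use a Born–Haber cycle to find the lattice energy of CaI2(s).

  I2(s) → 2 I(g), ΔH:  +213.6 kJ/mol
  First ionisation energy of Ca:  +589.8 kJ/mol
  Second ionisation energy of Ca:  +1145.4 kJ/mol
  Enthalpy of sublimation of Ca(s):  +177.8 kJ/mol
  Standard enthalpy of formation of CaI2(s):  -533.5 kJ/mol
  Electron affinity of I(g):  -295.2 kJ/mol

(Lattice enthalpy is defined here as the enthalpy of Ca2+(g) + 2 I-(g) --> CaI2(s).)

U = -2069.7 kJ/mol

ΔHf° = 1·ΔHsub + 1·(ΣIE) + 1·D(I2) + 2·EA + U
-533.5 = 1·(+177.8) + 1·(+1735.2) + 1·(+213.6) + 2·(-295.2) + U
U = -533.5 − (+1536.2) = -2069.7 kJ/mol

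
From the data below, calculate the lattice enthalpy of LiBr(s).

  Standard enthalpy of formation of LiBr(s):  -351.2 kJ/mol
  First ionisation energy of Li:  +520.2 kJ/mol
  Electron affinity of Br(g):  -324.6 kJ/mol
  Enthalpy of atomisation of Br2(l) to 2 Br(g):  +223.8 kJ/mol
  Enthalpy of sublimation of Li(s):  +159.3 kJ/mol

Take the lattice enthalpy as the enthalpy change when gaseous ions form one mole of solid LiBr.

ΔHf° = 1·ΔHsub + 1·(ΣIE) + 1/2·D(Br2) + 1·EA + U
-351.2 = 1·(+159.3) + 1·(+520.2) + 1/2·(+223.8) + 1·(-324.6) + U
U = -351.2 − (+466.8) = -818.0 kJ/mol

U = -818.0 kJ/mol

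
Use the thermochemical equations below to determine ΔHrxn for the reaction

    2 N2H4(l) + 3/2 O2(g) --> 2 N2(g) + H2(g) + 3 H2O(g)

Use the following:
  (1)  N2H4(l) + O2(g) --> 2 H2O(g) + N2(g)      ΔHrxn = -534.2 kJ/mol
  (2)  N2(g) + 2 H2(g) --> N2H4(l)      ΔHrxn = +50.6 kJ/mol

ΔHrxn = -826.6 kJ/mol

(1) × 3/2: (3/2)·(-534.2) = -801.3 kJ/mol
(2) reversed and × 1/2: (-1/2)·(+50.6) = -25.3 kJ/mol
Since enthalpy is a state function, ΔHrxn = (3/2)·(-534.2) + (-1/2)·(+50.6) = -826.6 kJ/mol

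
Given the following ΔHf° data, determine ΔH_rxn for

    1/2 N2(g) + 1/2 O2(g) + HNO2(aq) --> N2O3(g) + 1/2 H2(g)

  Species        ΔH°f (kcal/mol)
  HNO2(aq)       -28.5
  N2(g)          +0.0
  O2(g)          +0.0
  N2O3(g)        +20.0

ΔH_rxn = 48.5 kcal/mol

Products: 1·(+20.0) + 1/2·(+0.0) = +20.0
Reactants: 1/2·(+0.0) + 1/2·(+0.0) + 1·(-28.5) = -28.5
ΔH_rxn = (+20.0) − (-28.5) = 48.5 kcal/mol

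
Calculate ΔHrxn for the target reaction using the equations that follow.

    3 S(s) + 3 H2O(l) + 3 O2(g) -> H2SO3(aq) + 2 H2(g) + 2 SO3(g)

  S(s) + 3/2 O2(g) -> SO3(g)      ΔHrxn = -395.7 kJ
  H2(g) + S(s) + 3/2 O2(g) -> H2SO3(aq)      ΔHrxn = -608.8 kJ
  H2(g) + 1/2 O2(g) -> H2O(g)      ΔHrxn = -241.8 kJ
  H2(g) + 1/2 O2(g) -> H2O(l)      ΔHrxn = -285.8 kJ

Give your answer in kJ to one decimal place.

equation 1 × 2: (2)·(-395.7) = -791.4 kJ
equation 2 as written: -608.8 kJ
equation 3: not needed.
equation 4 reversed and × 3: (-3)·(-285.8) = +857.4 kJ
Since enthalpy is a state function, ΔHrxn = (-791.4) + (-608.8) + (+857.4) = -542.8 kJ

ΔHrxn = -542.8 kJ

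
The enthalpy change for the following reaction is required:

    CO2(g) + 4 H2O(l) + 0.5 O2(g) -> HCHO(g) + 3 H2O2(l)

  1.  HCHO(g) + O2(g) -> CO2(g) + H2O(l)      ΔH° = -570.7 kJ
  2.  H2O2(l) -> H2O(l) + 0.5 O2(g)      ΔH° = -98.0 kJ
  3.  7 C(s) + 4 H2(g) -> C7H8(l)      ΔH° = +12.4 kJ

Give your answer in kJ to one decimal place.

eq. 1 reversed (reverse to put HCHO(g) on the product side): +570.7 kJ
eq. 2 reversed and × 3 (H2O2(l) must end up as a product; ×3 to match 3 H2O2(l) in the target): (-3)·(-98.0) = +294.0 kJ
eq. 3: not needed (C(s) appears nowhere else).
ΔH° = (-1)·(-570.7) + (-3)·(-98.0) = 864.7 kJ

ΔH° = 864.7 kJ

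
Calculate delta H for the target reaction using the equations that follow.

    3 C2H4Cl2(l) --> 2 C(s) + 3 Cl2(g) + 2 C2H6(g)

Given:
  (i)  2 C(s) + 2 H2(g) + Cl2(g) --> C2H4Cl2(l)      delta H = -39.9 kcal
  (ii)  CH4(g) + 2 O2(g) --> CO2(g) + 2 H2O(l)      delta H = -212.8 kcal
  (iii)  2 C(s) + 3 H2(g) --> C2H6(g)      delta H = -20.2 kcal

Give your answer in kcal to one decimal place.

(i) reversed and × 3: (-3)·(-39.9) = +119.7 kcal
(ii): not needed.
(iii) × 2: (2)·(-20.2) = -40.4 kcal
delta H = (+119.7) + (-40.4) = 79.3 kcal

delta H = 79.3 kcal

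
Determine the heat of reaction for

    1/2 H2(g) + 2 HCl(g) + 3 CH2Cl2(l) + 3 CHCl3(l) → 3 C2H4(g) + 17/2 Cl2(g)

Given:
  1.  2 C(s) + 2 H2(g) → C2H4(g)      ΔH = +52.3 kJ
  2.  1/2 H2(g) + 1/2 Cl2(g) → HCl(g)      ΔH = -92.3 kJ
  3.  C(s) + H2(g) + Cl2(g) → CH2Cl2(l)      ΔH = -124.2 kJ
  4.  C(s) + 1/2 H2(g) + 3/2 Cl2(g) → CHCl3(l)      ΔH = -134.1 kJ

eq. 1 × 3: (3)·(+52.3) = +156.9 kJ
eq. 2 reversed and × 2: (-2)·(-92.3) = +184.6 kJ
eq. 3 reversed and × 3: (-3)·(-124.2) = +372.6 kJ
eq. 4 reversed and × 3: (-3)·(-134.1) = +402.3 kJ
Summing the manipulated equations, ΔH = (+156.9) + (+184.6) + (+372.6) + (+402.3) = 1116.4 kJ

ΔH = 1116.4 kJ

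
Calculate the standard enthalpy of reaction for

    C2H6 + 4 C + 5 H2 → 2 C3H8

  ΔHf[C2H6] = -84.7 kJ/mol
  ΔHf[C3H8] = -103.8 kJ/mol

ΔHrxn = -122.9 kJ/mol

Products: 2·(-103.8) = -207.6
Reactants: 1·(-84.7) + 4·(+0.0) + 5·(+0.0) = -84.7
ΔHrxn = (-207.6) − (-84.7) = -122.9 kJ/mol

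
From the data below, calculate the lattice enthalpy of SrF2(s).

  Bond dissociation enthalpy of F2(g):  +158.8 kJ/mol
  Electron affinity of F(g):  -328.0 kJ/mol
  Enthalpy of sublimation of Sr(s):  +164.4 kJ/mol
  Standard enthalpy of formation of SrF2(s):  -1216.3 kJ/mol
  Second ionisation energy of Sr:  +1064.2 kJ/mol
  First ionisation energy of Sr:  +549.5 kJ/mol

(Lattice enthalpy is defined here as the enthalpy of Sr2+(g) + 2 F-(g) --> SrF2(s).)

U = -2497.2 kJ/mol

ΔHf° = 1·ΔHsub + 1·(ΣIE) + 1·D(F2) + 2·EA + U
-1216.3 = 1·(+164.4) + 1·(+1613.7) + 1·(+158.8) + 2·(-328.0) + U
U = -1216.3 − (+1280.9) = -2497.2 kJ/mol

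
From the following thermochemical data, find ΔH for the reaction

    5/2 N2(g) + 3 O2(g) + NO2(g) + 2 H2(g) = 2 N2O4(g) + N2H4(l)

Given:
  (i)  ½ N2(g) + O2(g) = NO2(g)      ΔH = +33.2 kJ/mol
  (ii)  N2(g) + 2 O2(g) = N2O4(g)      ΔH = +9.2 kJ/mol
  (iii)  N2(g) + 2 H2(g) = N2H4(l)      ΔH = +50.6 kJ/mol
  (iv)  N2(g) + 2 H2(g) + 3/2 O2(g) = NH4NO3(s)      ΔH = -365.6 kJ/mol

(i) reversed: -33.2 kJ/mol
(ii) × 2: (2)·(+9.2) = +18.4 kJ/mol
(iii) as written: +50.6 kJ/mol
(iv): not needed.
By Hess's law, ΔH = (-1)·(+33.2) + (2)·(+9.2) + (1)·(+50.6) = 35.8 kJ/mol

ΔH = 35.8 kJ/mol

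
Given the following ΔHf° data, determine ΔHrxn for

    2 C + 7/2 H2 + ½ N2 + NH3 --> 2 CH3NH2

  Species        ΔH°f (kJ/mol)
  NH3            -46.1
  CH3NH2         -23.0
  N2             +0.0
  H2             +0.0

ΔHrxn = 0.1 kJ/mol

ΔH°rxn = Σ nΔHf°(products) − Σ nΔHf°(reactants).
Products: 2·(-23.0) = -46.0
Reactants: 2·(+0.0) + 7/2·(+0.0) + 1/2·(+0.0) + 1·(-46.1) = -46.1
ΔHrxn = (-46.0) − (-46.1) = 0.1 kJ/mol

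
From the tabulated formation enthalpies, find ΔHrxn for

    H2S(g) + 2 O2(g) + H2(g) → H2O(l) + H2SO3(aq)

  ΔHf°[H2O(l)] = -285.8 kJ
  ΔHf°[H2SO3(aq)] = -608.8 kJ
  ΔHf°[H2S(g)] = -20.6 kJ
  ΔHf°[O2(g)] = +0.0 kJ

ΔHrxn = -874.0 kJ

Products: 1·(-285.8) + 1·(-608.8) = -894.6
Reactants: 1·(-20.6) + 2·(+0.0) + 1·(+0.0) = -20.6
ΔHrxn = (-894.6) − (-20.6) = -874.0 kJ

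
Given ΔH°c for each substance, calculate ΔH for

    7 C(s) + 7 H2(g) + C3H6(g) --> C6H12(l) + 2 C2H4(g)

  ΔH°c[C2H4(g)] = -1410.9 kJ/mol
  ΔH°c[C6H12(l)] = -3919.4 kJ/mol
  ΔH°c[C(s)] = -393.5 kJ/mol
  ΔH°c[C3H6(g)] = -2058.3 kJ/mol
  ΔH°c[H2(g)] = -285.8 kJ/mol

ΔH = -72.2 kJ/mol

With combustion enthalpies, reactants minus products:
= [7·(-393.5) + 7·(-285.8) + 1·(-2058.3)] − [1·(-3919.4) + 2·(-1410.9)]
= -72.2 kJ/mol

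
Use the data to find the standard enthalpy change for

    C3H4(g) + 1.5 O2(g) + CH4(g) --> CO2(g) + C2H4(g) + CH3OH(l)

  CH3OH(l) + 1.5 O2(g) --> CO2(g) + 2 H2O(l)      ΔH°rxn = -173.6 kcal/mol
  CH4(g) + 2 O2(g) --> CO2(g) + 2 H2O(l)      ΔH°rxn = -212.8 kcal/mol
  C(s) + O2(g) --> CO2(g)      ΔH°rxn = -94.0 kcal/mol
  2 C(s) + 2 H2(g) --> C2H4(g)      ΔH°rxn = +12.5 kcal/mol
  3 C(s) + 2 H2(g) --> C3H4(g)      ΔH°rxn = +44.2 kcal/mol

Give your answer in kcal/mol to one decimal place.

equation 1 reversed (CH3OH(l) must end up as a product): +173.6 kcal/mol
equation 2 as written (CH4(g) already on the reactant side): -212.8 kcal/mol
equation 3 as written: -94.0 kcal/mol
equation 4 as written (C2H4(g) already on the product side): +12.5 kcal/mol
equation 5 reversed (reverse to put C3H4(g) on the reactant side): -44.2 kcal/mol
ΔH°rxn = (-1)·(-173.6) + (1)·(-212.8) + (1)·(-94.0) + (1)·(+12.5) + (-1)·(+44.2) = -164.9 kcal/mol

ΔH°rxn = -164.9 kcal/mol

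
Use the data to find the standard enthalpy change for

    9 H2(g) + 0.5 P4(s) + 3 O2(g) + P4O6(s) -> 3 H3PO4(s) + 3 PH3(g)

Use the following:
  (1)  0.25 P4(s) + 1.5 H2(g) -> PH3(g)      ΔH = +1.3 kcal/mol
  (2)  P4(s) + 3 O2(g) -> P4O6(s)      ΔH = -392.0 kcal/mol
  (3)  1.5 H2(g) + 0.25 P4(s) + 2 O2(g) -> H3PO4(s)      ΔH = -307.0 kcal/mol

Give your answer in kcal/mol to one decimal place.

ΔH = -525.1 kcal/mol

(1) × 3 (scale by 3 for the 3 PH3(g)): (3)·(+1.3) = +3.9 kcal/mol
(2) reversed (reverse to put P4O6(s) on the reactant side): +392.0 kcal/mol
(3) × 3 (×3 to match 3 H3PO4(s) in the target): (3)·(-307.0) = -921.0 kcal/mol
ΔH = (+3.9) + (+392.0) + (-921.0) = -525.1 kcal/mol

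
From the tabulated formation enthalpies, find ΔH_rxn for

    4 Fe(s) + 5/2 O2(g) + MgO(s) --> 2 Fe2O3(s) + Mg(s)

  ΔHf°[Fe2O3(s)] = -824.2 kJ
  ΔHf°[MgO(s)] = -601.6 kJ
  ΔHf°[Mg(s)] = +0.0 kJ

ΔH_rxn = -1046.8 kJ

ΔH°rxn = Σ nΔHf°(products) − Σ nΔHf°(reactants).
Products: 2·(-824.2) + 1·(+0.0) = -1648.4
Reactants: 4·(+0.0) + 5/2·(+0.0) + 1·(-601.6) = -601.6
ΔH_rxn = (-1648.4) − (-601.6) = -1046.8 kJ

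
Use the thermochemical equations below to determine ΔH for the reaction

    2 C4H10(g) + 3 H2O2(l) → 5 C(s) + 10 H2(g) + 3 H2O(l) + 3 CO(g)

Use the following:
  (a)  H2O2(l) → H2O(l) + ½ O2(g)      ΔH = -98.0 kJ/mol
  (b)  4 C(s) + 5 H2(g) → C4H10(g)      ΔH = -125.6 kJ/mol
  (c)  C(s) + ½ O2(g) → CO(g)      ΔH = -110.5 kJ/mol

(a) × 3: (3)·(-98.0) = -294.0 kJ/mol
(b) reversed and × 2: (-2)·(-125.6) = +251.2 kJ/mol
(c) × 3: (3)·(-110.5) = -331.5 kJ/mol
Combining the equations, ΔH = (-294.0) + (+251.2) + (-331.5) = -374.3 kJ/mol

ΔH = -374.3 kJ/mol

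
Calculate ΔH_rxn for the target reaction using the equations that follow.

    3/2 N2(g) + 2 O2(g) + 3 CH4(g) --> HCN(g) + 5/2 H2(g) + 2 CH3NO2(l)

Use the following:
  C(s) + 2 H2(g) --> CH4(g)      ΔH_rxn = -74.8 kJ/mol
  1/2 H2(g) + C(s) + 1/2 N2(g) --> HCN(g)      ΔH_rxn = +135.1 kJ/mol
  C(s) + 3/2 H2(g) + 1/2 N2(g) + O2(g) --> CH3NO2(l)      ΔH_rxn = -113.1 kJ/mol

equation 1 reversed and × 3 (CH4(g) must end up as a reactant; ×3 to match 3 CH4(g) in the target): (-3)·(-74.8) = +224.4 kJ/mol
equation 2 as written (HCN(g) already on the product side): +135.1 kJ/mol
equation 3 × 2 (scale by 2 for the 2 CH3NO2(l)): (2)·(-113.1) = -226.2 kJ/mol
Combining the equations, ΔH_rxn = (-3)·(-74.8) + (1)·(+135.1) + (2)·(-113.1) = 133.3 kJ/mol

ΔH_rxn = 133.3 kJ/mol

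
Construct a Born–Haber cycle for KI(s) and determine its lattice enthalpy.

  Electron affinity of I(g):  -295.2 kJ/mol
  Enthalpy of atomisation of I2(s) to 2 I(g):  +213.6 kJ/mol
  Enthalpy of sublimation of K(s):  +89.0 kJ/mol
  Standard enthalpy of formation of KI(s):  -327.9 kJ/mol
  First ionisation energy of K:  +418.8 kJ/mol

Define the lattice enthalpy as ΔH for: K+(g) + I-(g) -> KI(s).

ΔHf° = 1·ΔHsub + 1·(ΣIE) + 1/2·D(I2) + 1·EA + U
-327.9 = 1·(+89.0) + 1·(+418.8) + 1/2·(+213.6) + 1·(-295.2) + U
U = -327.9 − (+319.4) = -647.3 kJ/mol

U = -647.3 kJ/mol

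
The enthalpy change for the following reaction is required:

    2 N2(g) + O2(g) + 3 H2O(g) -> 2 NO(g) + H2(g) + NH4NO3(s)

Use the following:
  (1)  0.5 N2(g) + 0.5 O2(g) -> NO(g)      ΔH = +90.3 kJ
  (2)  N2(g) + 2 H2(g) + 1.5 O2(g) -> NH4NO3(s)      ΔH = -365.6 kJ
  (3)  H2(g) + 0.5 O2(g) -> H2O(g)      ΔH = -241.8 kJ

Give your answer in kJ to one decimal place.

(1) × 2 (×2 to match 2 NO(g) in the target): (2)·(+90.3) = +180.6 kJ
(2) as written (NH4NO3(s) already on the product side): -365.6 kJ
(3) reversed and × 3 (H2O(g) must end up as a reactant; ×3 to match 3 H2O(g) in the target): (-3)·(-241.8) = +725.4 kJ
ΔH = (+180.6) + (-365.6) + (+725.4) = 540.4 kJ

ΔH = 540.4 kJ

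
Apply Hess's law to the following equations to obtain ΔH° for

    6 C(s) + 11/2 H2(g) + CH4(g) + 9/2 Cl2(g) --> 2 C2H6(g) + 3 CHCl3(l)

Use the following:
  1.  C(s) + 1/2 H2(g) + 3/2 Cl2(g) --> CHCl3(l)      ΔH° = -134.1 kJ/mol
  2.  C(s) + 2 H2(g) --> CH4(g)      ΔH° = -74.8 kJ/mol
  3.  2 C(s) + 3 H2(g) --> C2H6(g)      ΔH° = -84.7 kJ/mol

ΔH° = -496.9 kJ/mol

eq. 1 × 3: (3)·(-134.1) = -402.3 kJ/mol
eq. 2 reversed: +74.8 kJ/mol
eq. 3 × 2: (2)·(-84.7) = -169.4 kJ/mol
Since enthalpy is a state function, ΔH° = (3)·(-134.1) + (-1)·(-74.8) + (2)·(-84.7) = -496.9 kJ/mol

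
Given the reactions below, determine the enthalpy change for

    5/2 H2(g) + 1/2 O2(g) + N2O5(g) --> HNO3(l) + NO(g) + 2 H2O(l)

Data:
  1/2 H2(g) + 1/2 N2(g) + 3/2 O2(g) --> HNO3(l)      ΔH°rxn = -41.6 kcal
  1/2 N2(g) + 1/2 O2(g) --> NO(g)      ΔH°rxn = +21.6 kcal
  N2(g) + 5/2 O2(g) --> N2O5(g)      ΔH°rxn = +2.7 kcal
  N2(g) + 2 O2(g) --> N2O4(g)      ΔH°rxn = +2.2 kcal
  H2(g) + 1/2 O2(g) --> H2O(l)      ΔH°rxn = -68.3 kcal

equation 1 as written (HNO3(l) already on the product side): -41.6 kcal
equation 2 as written (NO(g) already on the product side): +21.6 kcal
equation 3 reversed (reverse to put N2O5(g) on the reactant side): -2.7 kcal
equation 4: not needed (N2O4(g) appears nowhere else).
equation 5 × 2 (×2 to match 2 H2O(l) in the target): (2)·(-68.3) = -136.6 kcal
Summing the manipulated equations, ΔH°rxn = (1)·(-41.6) + (1)·(+21.6) + (-1)·(+2.7) + (2)·(-68.3) = -159.3 kcal

ΔH°rxn = -159.3 kcal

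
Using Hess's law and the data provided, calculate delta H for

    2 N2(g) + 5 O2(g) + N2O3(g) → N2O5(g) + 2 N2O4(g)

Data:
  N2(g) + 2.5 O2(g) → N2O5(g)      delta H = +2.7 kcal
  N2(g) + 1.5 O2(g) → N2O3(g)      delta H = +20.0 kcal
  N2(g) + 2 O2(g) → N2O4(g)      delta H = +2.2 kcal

delta H = -12.9 kcal

equation 1 as written: +2.7 kcal
equation 2 reversed: -20.0 kcal
equation 3 × 2: (2)·(+2.2) = +4.4 kcal
Summing the manipulated equations, delta H = (1)·(+2.7) + (-1)·(+20.0) + (2)·(+2.2) = -12.9 kcal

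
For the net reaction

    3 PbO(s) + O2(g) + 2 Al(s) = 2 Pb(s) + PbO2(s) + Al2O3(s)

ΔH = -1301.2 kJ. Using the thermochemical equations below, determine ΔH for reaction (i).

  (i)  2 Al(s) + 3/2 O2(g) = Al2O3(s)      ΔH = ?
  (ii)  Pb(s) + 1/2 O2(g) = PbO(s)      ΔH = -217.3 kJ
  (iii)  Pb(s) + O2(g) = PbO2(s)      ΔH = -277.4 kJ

(i) as written (Al2O3(s) already on the product side): contributes x
(ii) reversed and × 3 (reverse to put PbO(s) on the reactant side; ×3 to match 3 PbO(s) in the target): (-3)·(-217.3) = +651.9 kJ
(iii) as written (PbO2(s) already on the product side): -277.4 kJ
-1301.2 = (+651.9) + (-277.4) + x
x = (-1301.2 − (+374.5)) / (1) = -1675.7 kJ

ΔH = -1675.7 kJ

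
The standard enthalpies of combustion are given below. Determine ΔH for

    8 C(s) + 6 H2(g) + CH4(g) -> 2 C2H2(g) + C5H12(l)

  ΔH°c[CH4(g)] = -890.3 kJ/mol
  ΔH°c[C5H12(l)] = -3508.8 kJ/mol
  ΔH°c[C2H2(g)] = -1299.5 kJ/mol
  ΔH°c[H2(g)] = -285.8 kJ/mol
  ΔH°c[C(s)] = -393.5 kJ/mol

ΔH = 354.7 kJ/mol

Using ΔH = Σ nΔHc°(reactants) − Σ nΔHc°(products):
= [8·(-393.5) + 6·(-285.8) + 1·(-890.3)] − [2·(-1299.5) + 1·(-3508.8)]
= 354.7 kJ/mol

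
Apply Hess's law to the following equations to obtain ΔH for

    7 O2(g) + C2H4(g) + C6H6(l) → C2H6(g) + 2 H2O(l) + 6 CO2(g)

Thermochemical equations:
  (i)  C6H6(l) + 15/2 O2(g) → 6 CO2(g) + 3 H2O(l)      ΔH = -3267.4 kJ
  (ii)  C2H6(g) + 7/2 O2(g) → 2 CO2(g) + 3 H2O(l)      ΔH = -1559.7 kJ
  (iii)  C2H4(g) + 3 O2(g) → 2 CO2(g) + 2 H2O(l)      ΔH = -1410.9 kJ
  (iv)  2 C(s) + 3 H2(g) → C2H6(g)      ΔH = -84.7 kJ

(i) as written: -3267.4 kJ
(ii) reversed: +1559.7 kJ
(iii) as written: -1410.9 kJ
(iv): not needed.
Combining the equations, ΔH = (-3267.4) + (+1559.7) + (-1410.9) = -3118.6 kJ

ΔH = -3118.6 kJ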